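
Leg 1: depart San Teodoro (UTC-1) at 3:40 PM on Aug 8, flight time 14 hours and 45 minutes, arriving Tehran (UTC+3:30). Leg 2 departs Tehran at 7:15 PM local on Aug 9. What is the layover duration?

Convert departure to UTC: 3:40 PM + 1:00 = 4:40 PM UTC on Aug 8.
Add 14 hours 45 minutes flight time → 7:25 AM UTC (Aug 9).
Tehran is UTC+3:30, so local arrival = 7:25 AM + 3:30 = 10:55 AM on Aug 9.
Layover = 7:15 PM − 10:55 AM = 8 hours 20 minutes.

8 hours 20 minutes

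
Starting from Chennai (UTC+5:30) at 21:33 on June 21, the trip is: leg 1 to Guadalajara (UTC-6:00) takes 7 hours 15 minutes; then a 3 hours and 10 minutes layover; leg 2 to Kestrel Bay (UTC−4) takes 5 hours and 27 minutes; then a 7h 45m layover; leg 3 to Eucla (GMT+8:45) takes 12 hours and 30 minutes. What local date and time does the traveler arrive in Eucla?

Convert departure to UTC: 21:33 − 5:30 = 16:03 UTC on Jun 21.
Add 7 hours 15 minutes leg 1 → 23:18 UTC.
Add 3 hours 10 minutes layover in Guadalajara → 02:28 UTC (Jun 22).
Add 5 hours and 27 minutes leg 2 → 07:55 UTC.
Add 7 hours and 45 minutes layover in Kestrel Bay → 15:40 UTC.
Add 12 hours 30 minutes leg 3 → 04:10 UTC (Jun 23).
Eucla is UTC+8:45, so local arrival = 04:10 + 8:45 = 12:55 on Jun 23.

12:55 on June 23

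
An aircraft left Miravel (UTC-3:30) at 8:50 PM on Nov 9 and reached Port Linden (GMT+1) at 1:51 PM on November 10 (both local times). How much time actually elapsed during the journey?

12 hours 31 minutes

Port Linden is 4:30 ahead of Miravel.
Clock-face elapsed time (ignoring zones) is 17 hours 1 minute.
Actual elapsed = 17 hours 1 minute − 4:30 = 12 hours 31 minutes.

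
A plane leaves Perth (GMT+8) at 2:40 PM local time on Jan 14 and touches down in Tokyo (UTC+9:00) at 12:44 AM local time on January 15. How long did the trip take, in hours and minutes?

9 hours 4 minutes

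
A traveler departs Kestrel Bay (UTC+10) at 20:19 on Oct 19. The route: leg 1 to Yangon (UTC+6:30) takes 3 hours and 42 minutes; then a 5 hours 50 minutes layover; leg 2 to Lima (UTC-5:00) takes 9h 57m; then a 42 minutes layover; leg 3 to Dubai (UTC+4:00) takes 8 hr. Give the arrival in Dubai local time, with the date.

18:30 on October 20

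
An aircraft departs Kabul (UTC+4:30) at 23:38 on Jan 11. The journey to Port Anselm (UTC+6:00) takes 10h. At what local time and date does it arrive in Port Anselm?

Port Anselm is 1:30 ahead of Kabul.
After 10 hours it is 09:38 (Jan 12) in Kabul.
Shift by the zone difference: 09:38 + 1:30 = 11:08 on Jan 12 in Port Anselm.

11:08 on Jan 12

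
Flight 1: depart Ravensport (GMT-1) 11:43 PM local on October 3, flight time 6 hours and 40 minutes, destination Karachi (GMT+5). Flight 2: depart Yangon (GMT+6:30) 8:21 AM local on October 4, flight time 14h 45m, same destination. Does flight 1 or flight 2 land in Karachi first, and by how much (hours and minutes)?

the first, by 9 hours 13 minutes

Flight 1 in UTC: 11:43 PM + 1:00 = 12:43 AM on Oct 4.
+6 hours 40 minutes → arrive 7:23 AM UTC on Oct 4.
Flight 2 in UTC: 8:21 AM − 6:30 = 1:51 AM on Oct 4.
+14 hours and 45 minutes → arrive 4:36 PM UTC on Oct 4.
Flight 1 lands earlier by 9 hours 13 minutes.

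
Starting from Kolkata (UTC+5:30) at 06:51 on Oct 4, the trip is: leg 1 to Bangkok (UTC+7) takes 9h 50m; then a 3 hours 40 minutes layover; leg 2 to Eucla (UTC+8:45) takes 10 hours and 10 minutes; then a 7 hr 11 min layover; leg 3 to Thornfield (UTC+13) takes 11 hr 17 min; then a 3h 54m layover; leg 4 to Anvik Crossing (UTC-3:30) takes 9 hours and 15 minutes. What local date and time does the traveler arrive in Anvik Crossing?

Convert departure to UTC: 06:51 − 5:30 = 01:21 UTC on Oct 4.
Add 9 hours and 50 minutes leg 1 → 11:11 UTC.
Add 3 hours and 40 minutes layover in Bangkok → 14:51 UTC.
Add 10 hours 10 minutes leg 2 → 01:01 UTC (Oct 5).
Add 7 hours and 11 minutes layover in Eucla → 08:12 UTC.
Add 11 hours and 17 minutes leg 3 → 19:29 UTC.
Add 3 hours 54 minutes layover in Thornfield → 23:23 UTC.
Add 9 hours 15 minutes leg 4 → 08:38 UTC (Oct 6).
Anvik Crossing is UTC−3:30, so local arrival = 08:38 − 3:30 = 05:08 on Oct 6.

05:08 on Oct 6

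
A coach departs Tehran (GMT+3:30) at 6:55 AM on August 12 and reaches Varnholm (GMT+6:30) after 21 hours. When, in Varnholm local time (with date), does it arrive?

6:55 AM on Aug 13

Convert departure to UTC: 6:55 AM − 3:30 = 3:25 AM UTC on Aug 12.
Add 21 hours travel time → 12:25 AM UTC (Aug 13).
Varnholm is UTC+6:30, so local arrival = 12:25 AM + 6:30 = 6:55 AM on Aug 13.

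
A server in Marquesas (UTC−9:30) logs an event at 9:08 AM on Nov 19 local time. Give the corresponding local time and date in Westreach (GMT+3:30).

10:08 PM on November 19

Westreach is 13:00 ahead of Marquesas.
Shift by the zone difference: 9:08 AM + 13:00 = 10:08 PM on Nov 19 in Westreach.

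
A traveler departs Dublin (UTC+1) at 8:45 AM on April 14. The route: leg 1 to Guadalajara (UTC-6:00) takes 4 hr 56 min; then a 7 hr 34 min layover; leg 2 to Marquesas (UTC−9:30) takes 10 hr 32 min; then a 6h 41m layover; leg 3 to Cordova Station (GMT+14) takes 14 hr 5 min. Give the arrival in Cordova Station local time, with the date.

Convert departure to UTC: 8:45 AM − 1:00 = 7:45 AM UTC on Apr 14.
Add 4 hours and 56 minutes leg 1 → 12:41 PM UTC.
Add 7 hours 34 minutes layover in Guadalajara → 8:15 PM UTC.
Add 10 hours and 32 minutes leg 2 → 6:47 AM UTC (Apr 15).
Add 6 hours and 41 minutes layover in Marquesas → 1:28 PM UTC.
Add 14 hours 5 minutes leg 3 → 3:33 AM UTC (Apr 16).
Cordova Station is UTC+14:00, so local arrival = 3:33 AM + 14:00 = 5:33 PM on Apr 16.

5:33 PM on April 16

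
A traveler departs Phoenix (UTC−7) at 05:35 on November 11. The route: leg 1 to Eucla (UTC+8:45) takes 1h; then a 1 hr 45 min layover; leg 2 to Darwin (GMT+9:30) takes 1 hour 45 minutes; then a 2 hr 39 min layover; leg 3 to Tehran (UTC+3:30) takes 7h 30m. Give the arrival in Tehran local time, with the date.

06:44 on November 12

Convert departure to UTC: 05:35 + 7:00 = 12:35 UTC on Nov 11.
Add 1 hour leg 1 → 13:35 UTC.
Add 1 hour and 45 minutes layover in Eucla → 15:20 UTC.
Add 1 hour and 45 minutes leg 2 → 17:05 UTC.
Add 2 hours and 39 minutes layover in Darwin → 19:44 UTC.
Add 7 hours and 30 minutes leg 3 → 03:14 UTC (Nov 12).
Tehran is UTC+3:30, so local arrival = 03:14 + 3:30 = 06:44 on Nov 12.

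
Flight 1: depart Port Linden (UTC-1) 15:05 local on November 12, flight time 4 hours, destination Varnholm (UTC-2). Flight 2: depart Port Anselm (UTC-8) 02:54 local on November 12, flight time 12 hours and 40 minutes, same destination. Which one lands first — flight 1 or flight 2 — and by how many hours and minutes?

Flight 1 in UTC: 15:05 + 1:00 = 16:05 on Nov 12.
+4 hours → arrive 20:05 UTC on Nov 12.
Flight 2 in UTC: 02:54 + 8:00 = 10:54 on Nov 12.
+12 hours and 40 minutes → arrive 23:34 UTC on Nov 12.
Flight 1 lands earlier by 3 hours 29 minutes.

the first, by 3 hours 29 minutes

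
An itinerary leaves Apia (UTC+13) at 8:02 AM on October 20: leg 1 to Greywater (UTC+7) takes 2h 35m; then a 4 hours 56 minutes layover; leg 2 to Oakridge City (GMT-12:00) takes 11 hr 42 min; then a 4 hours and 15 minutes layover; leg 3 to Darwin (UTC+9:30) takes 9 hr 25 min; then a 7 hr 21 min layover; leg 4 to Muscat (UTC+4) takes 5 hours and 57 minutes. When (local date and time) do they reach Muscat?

Convert departure to UTC: 8:02 AM − 13:00 = 7:02 PM UTC on Oct 19.
Add 2 hours and 35 minutes leg 1 → 9:37 PM UTC.
Add 4 hours and 56 minutes layover in Greywater → 2:33 AM UTC (Oct 20).
Add 11 hours and 42 minutes leg 2 → 2:15 PM UTC.
Add 4 hours and 15 minutes layover in Oakridge City → 6:30 PM UTC.
Add 9 hours and 25 minutes leg 3 → 3:55 AM UTC (Oct 21).
Add 7 hours and 21 minutes layover in Darwin → 11:16 AM UTC.
Add 5 hours and 57 minutes leg 4 → 5:13 PM UTC.
Muscat is UTC+4:00, so local arrival = 5:13 PM + 4:00 = 9:13 PM on Oct 21.

9:13 PM on Oct 21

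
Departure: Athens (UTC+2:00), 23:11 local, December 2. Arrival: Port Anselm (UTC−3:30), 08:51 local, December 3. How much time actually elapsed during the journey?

15 hours 10 minutes

Port Anselm is 5:30 behind Athens.
Clock-face elapsed time (ignoring zones) is 9 hours 40 minutes.
Actual elapsed = 9 hours 40 minutes + 5:30 = 15 hours 10 minutes.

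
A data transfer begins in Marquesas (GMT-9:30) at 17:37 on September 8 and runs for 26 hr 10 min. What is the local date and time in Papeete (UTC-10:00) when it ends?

Papeete is 0:30 behind Marquesas.
After 26 hours and 10 minutes it is 19:47 (Sep 9) in Marquesas.
Shift by the zone difference: 19:47 − 0:30 = 19:17 on Sep 9 in Papeete.

19:17 on Sep 9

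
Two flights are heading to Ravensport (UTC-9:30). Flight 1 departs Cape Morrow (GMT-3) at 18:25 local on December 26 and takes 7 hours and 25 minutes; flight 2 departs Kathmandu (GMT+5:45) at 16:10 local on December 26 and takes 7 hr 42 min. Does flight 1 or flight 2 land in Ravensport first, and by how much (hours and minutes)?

the second, by 10 hours 43 minutes

Flight 1 in UTC: 18:25 + 3:00 = 21:25 on Dec 26.
+7 hours 25 minutes → arrive 04:50 UTC on Dec 27.
Flight 2 in UTC: 16:10 − 5:45 = 10:25 on Dec 26.
+7 hours 42 minutes → arrive 18:07 UTC on Dec 26.
Flight 2 lands earlier by 10 hours 43 minutes.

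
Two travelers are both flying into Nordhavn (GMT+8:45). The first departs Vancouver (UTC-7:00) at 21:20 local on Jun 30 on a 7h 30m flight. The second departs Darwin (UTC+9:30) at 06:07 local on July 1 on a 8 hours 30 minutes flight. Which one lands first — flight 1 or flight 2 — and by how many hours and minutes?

the second, by 6 hours 43 minutes

Flight 1 in UTC: 21:20 + 7:00 = 04:20 on Jul 1.
+7 hours and 30 minutes → arrive 11:50 UTC on Jul 1.
Flight 2 in UTC: 06:07 − 9:30 = 20:37 on Jun 30.
+8 hours 30 minutes → arrive 05:07 UTC on Jul 1.
Flight 2 lands earlier by 6 hours 43 minutes.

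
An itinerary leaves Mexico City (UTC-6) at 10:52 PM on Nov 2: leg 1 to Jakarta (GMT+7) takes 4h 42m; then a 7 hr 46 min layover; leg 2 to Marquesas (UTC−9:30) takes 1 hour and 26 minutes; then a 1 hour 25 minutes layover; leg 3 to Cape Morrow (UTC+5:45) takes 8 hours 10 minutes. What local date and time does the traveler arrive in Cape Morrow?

Convert departure to UTC: 10:52 PM + 6:00 = 4:52 AM UTC on Nov 3.
Add 4 hours and 42 minutes leg 1 → 9:34 AM UTC.
Add 7 hours and 46 minutes layover in Jakarta → 5:20 PM UTC.
Add 1 hour and 26 minutes leg 2 → 6:46 PM UTC.
Add 1 hour and 25 minutes layover in Marquesas → 8:11 PM UTC.
Add 8 hours and 10 minutes leg 3 → 4:21 AM UTC (Nov 4).
Cape Morrow is UTC+5:45, so local arrival = 4:21 AM + 5:45 = 10:06 AM on Nov 4.

10:06 AM on Nov 4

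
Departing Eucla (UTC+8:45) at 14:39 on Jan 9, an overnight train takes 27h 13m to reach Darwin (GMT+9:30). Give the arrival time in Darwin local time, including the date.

Convert departure to UTC: 14:39 − 8:45 = 05:54 UTC on Jan 9.
Add 27 hours 13 minutes travel time → 09:07 UTC (Jan 10).
Darwin is UTC+9:30, so local arrival = 09:07 + 9:30 = 18:37 on Jan 10.

18:37 on January 10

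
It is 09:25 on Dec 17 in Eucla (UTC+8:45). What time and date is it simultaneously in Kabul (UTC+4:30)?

05:10 on Dec 17

In UTC: 09:25 − 8:45 = 00:40 on Dec 17.
Kabul is UTC+4:30: 00:40 + 4:30 = 05:10 on Dec 17.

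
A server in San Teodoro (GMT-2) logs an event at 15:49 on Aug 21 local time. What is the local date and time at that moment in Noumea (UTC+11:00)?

04:49 on August 22

Noumea is 13:00 ahead of San Teodoro.
Shift by the zone difference: 15:49 + 13:00 = 04:49 on Aug 22 in Noumea.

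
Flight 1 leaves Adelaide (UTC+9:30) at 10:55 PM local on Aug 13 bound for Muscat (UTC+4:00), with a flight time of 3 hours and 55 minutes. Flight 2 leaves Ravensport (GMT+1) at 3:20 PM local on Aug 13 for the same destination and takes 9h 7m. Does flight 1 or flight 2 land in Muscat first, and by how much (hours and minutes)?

the first, by 6 hours 7 minutes

Flight 1 in UTC: 10:55 PM − 9:30 = 1:25 PM on Aug 13.
+3 hours and 55 minutes → arrive 5:20 PM UTC on Aug 13.
Flight 2 in UTC: 3:20 PM − 1:00 = 2:20 PM on Aug 13.
+9 hours 7 minutes → arrive 11:27 PM UTC on Aug 13.
Flight 1 lands earlier by 6 hours 7 minutes.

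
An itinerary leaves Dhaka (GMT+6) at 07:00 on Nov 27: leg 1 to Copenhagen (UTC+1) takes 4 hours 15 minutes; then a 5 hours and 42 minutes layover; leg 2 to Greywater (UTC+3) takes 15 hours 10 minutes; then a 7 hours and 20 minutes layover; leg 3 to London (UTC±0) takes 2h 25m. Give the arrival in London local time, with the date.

11:52 on November 28

Convert departure to UTC: 07:00 − 6:00 = 01:00 UTC on Nov 27.
Add 4 hours and 15 minutes leg 1 → 05:15 UTC.
Add 5 hours and 42 minutes layover in Copenhagen → 10:57 UTC.
Add 15 hours and 10 minutes leg 2 → 02:07 UTC (Nov 28).
Add 7 hours 20 minutes layover in Greywater → 09:27 UTC.
Add 2 hours 25 minutes leg 3 → 11:52 UTC.
London is UTC+0, so local arrival is the same: 11:52 on Nov 28.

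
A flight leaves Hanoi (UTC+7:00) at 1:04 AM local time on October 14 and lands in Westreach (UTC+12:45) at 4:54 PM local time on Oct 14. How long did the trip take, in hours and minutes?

Departure in UTC: 1:04 AM − 7:00 = 6:04 PM on Oct 13.
Arrival in UTC: 4:54 PM − 12:45 = 4:09 AM on Oct 14.
Elapsed = 4:09 AM − 6:04 PM (+1 day) = 10 hours 5 minutes.

10 hours 5 minutes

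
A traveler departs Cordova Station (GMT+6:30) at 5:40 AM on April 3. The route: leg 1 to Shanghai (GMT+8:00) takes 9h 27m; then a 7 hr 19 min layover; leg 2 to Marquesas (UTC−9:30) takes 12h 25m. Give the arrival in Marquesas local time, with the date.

Convert departure to UTC: 5:40 AM − 6:30 = 11:10 PM UTC on Apr 2.
Add 9 hours 27 minutes leg 1 → 8:37 AM UTC (Apr 3).
Add 7 hours 19 minutes layover in Shanghai → 3:56 PM UTC.
Add 12 hours and 25 minutes leg 2 → 4:21 AM UTC (Apr 4).
Marquesas is UTC−9:30, so local arrival = 4:21 AM − 9:30 = 6:51 PM on Apr 3.

6:51 PM on Apr 3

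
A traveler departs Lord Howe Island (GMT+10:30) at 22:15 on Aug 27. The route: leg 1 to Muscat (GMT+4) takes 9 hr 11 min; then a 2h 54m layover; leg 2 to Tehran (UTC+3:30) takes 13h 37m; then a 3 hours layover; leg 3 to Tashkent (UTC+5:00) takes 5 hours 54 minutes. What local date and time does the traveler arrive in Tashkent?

03:21 on August 29

Convert departure to UTC: 22:15 − 10:30 = 11:45 UTC on Aug 27.
Add 9 hours and 11 minutes leg 1 → 20:56 UTC.
Add 2 hours 54 minutes layover in Muscat → 23:50 UTC.
Add 13 hours 37 minutes leg 2 → 13:27 UTC (Aug 28).
Add 3 hours layover in Tehran → 16:27 UTC.
Add 5 hours and 54 minutes leg 3 → 22:21 UTC.
Tashkent is UTC+5:00, so local arrival = 22:21 + 5:00 = 03:21 on Aug 29.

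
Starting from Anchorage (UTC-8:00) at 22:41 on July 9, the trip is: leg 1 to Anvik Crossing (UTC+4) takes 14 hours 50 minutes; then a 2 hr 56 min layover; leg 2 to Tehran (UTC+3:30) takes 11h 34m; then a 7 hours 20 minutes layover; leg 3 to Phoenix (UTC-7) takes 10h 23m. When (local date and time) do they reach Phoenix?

Convert departure to UTC: 22:41 + 8:00 = 06:41 UTC on Jul 10.
Add 14 hours 50 minutes leg 1 → 21:31 UTC.
Add 2 hours 56 minutes layover in Anvik Crossing → 00:27 UTC (Jul 11).
Add 11 hours and 34 minutes leg 2 → 12:01 UTC.
Add 7 hours 20 minutes layover in Tehran → 19:21 UTC.
Add 10 hours and 23 minutes leg 3 → 05:44 UTC (Jul 12).
Phoenix is UTC−7:00, so local arrival = 05:44 − 7:00 = 22:44 on Jul 11.

22:44 on July 11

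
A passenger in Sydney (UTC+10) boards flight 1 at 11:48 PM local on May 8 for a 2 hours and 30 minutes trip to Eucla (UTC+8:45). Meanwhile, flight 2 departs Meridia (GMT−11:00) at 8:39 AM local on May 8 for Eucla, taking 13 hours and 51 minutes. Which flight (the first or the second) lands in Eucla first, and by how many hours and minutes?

Flight 1 in UTC: 11:48 PM − 10:00 = 1:48 PM on May 8.
+2 hours 30 minutes → arrive 4:18 PM UTC on May 8.
Flight 2 in UTC: 8:39 AM + 11:00 = 7:39 PM on May 8.
+13 hours and 51 minutes → arrive 9:30 AM UTC on May 9.
Flight 1 lands earlier by 17 hours 12 minutes.

the first, by 17 hours 12 minutes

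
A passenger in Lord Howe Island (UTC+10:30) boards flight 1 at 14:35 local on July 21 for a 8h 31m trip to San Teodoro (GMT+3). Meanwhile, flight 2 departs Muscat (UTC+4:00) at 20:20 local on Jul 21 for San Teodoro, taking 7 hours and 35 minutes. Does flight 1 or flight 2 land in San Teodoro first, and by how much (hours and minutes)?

Flight 1 in UTC: 14:35 − 10:30 = 04:05 on Jul 21.
+8 hours 31 minutes → arrive 12:36 UTC on Jul 21.
Flight 2 in UTC: 20:20 − 4:00 = 16:20 on Jul 21.
+7 hours 35 minutes → arrive 23:55 UTC on Jul 21.
Flight 1 lands earlier by 11 hours 19 minutes.

the first, by 11 hours 19 minutes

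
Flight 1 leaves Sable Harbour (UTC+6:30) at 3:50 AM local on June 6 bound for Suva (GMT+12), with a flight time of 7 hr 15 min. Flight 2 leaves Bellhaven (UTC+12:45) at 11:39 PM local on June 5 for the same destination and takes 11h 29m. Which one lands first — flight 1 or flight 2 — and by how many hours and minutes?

the second, by 6 hours 12 minutes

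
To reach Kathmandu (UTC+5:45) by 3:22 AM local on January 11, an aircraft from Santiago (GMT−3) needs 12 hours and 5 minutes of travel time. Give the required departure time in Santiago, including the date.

6:32 AM on Jan 10

Target arrival in UTC: 3:22 AM − 5:45 = 9:37 PM on Jan 10.
Subtract 12 hours and 5 minutes → departure 9:32 AM UTC on Jan 10.
Santiago is UTC−3:00: 9:32 AM − 3:00 = 6:32 AM on Jan 10.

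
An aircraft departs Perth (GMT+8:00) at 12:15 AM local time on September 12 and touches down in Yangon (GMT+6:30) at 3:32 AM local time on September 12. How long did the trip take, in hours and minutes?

4 hours 47 minutes

Yangon is 1:30 behind Perth.
Clock-face elapsed time (ignoring zones) is 3 hours 17 minutes.
Actual elapsed = 3 hours 17 minutes + 1:30 = 4 hours 47 minutes.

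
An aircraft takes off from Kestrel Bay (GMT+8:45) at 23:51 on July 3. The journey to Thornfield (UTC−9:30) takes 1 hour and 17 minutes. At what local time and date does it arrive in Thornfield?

Thornfield is 18:15 behind Kestrel Bay.
After 1 hour and 17 minutes it is 01:08 (Jul 4) in Kestrel Bay.
Shift by the zone difference: 01:08 − 18:15 = 06:53 on Jul 3 in Thornfield.

06:53 on Jul 3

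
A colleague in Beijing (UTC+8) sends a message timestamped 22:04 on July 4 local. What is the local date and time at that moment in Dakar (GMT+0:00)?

In UTC: 22:04 − 8:00 = 14:04 on Jul 4.
Dakar is UTC+0, so it is 14:04 on Jul 4.

14:04 on Jul 4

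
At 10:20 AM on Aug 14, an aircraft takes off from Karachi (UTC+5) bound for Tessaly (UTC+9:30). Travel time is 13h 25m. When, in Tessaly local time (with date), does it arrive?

Convert departure to UTC: 10:20 AM − 5:00 = 5:20 AM UTC on Aug 14.
Add 13 hours and 25 minutes travel time → 6:45 PM UTC.
Tessaly is UTC+9:30, so local arrival = 6:45 PM + 9:30 = 4:15 AM on Aug 15.

4:15 AM on August 15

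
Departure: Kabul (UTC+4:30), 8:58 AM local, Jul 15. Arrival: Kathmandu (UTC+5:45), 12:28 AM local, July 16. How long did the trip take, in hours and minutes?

Departure in UTC: 8:58 AM − 4:30 = 4:28 AM on Jul 15.
Arrival in UTC: 12:28 AM − 5:45 = 6:43 PM on Jul 15.
Elapsed = 6:43 PM − 4:28 AM = 14 hours 15 minutes.

14 hours 15 minutes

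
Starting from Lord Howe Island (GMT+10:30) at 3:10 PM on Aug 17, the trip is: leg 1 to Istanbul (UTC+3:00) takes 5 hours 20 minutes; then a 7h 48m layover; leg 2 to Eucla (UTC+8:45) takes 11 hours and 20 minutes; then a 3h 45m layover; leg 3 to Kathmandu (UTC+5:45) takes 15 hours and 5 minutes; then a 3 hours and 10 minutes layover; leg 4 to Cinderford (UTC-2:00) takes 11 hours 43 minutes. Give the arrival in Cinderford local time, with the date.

12:51 PM on August 19

Convert departure to UTC: 3:10 PM − 10:30 = 4:40 AM UTC on Aug 17.
Add 5 hours and 20 minutes leg 1 → 10:00 AM UTC.
Add 7 hours 48 minutes layover in Istanbul → 5:48 PM UTC.
Add 11 hours and 20 minutes leg 2 → 5:08 AM UTC (Aug 18).
Add 3 hours 45 minutes layover in Eucla → 8:53 AM UTC.
Add 15 hours 5 minutes leg 3 → 11:58 PM UTC.
Add 3 hours and 10 minutes layover in Kathmandu → 3:08 AM UTC (Aug 19).
Add 11 hours 43 minutes leg 4 → 2:51 PM UTC.
Cinderford is UTC−2:00, so local arrival = 2:51 PM − 2:00 = 12:51 PM on Aug 19.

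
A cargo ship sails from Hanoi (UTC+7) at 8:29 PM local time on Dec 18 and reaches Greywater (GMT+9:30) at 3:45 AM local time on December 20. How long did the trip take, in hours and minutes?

28 hours 46 minutes

Departure in UTC: 8:29 PM − 7:00 = 1:29 PM on Dec 18.
Arrival in UTC: 3:45 AM − 9:30 = 6:15 PM on Dec 19.
Elapsed = 6:15 PM − 1:29 PM (+1 day) = 28 hours 46 minutes.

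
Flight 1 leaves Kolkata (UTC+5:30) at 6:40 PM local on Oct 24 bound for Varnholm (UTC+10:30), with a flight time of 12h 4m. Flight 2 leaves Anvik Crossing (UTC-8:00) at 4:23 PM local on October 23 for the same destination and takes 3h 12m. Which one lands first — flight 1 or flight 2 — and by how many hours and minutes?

the second, by 21 hours 39 minutes

Flight 1 in UTC: 6:40 PM − 5:30 = 1:10 PM on Oct 24.
+12 hours and 4 minutes → arrive 1:14 AM UTC on Oct 25.
Flight 2 in UTC: 4:23 PM + 8:00 = 12:23 AM on Oct 24.
+3 hours 12 minutes → arrive 3:35 AM UTC on Oct 24.
Flight 2 lands earlier by 21 hours 39 minutes.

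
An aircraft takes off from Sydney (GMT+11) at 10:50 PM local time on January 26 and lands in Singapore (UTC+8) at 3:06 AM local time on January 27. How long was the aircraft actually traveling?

Departure in UTC: 10:50 PM − 11:00 = 11:50 AM on Jan 26.
Arrival in UTC: 3:06 AM − 8:00 = 7:06 PM on Jan 26.
Elapsed = 7:06 PM − 11:50 AM = 7 hours 16 minutes.

7 hours 16 minutes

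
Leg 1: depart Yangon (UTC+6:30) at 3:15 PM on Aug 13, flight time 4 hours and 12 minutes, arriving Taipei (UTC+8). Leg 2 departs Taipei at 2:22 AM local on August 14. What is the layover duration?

Convert departure to UTC: 3:15 PM − 6:30 = 8:45 AM UTC on Aug 13.
Add 4 hours 12 minutes flight time → 12:57 PM UTC.
Taipei is UTC+8:00, so local arrival = 12:57 PM + 8:00 = 8:57 PM on Aug 13.
Layover = 2:22 AM − 8:57 PM (+1 day) = 5 hours 25 minutes.

5 hours 25 minutes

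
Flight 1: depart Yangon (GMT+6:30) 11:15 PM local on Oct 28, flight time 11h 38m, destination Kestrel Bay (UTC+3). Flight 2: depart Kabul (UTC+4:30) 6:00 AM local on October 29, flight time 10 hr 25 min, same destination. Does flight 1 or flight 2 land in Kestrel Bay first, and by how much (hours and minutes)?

the first, by 7 hours 32 minutes

Flight 1 in UTC: 11:15 PM − 6:30 = 4:45 PM on Oct 28.
+11 hours 38 minutes → arrive 4:23 AM UTC on Oct 29.
Flight 2 in UTC: 6:00 AM − 4:30 = 1:30 AM on Oct 29.
+10 hours 25 minutes → arrive 11:55 AM UTC on Oct 29.
Flight 1 lands earlier by 7 hours 32 minutes.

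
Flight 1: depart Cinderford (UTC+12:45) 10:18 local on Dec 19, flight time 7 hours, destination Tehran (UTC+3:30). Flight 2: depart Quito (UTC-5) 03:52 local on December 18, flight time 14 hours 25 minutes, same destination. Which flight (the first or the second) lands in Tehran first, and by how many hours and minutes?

the second, by 5 hours 16 minutes

Flight 1 in UTC: 10:18 − 12:45 = 21:33 on Dec 18.
+7 hours → arrive 04:33 UTC on Dec 19.
Flight 2 in UTC: 03:52 + 5:00 = 08:52 on Dec 18.
+14 hours 25 minutes → arrive 23:17 UTC on Dec 18.
Flight 2 lands earlier by 5 hours 16 minutes.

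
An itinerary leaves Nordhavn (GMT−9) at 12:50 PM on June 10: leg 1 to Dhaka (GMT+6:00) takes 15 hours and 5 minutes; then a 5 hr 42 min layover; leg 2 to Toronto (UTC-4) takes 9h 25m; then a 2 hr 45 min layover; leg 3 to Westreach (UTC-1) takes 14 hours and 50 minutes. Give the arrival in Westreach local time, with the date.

8:37 PM on Jun 12

Convert departure to UTC: 12:50 PM + 9:00 = 9:50 PM UTC on Jun 10.
Add 15 hours 5 minutes leg 1 → 12:55 PM UTC (Jun 11).
Add 5 hours and 42 minutes layover in Dhaka → 6:37 PM UTC.
Add 9 hours 25 minutes leg 2 → 4:02 AM UTC (Jun 12).
Add 2 hours 45 minutes layover in Toronto → 6:47 AM UTC.
Add 14 hours 50 minutes leg 3 → 9:37 PM UTC.
Westreach is UTC−1:00, so local arrival = 9:37 PM − 1:00 = 8:37 PM on Jun 12.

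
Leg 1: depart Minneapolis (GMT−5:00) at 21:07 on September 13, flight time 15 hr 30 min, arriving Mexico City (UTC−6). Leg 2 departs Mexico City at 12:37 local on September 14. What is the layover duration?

1 hour

Convert departure to UTC: 21:07 + 5:00 = 02:07 UTC on Sep 14.
Add 15 hours and 30 minutes flight time → 17:37 UTC.
Mexico City is UTC−6:00, so local arrival = 17:37 − 6:00 = 11:37 on Sep 14.
Layover = 12:37 − 11:37 = 1 hour.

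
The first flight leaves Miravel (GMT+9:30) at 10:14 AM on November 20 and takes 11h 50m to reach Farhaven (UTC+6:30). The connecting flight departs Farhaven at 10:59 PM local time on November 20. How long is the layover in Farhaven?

Convert departure to UTC: 10:14 AM − 9:30 = 12:44 AM UTC on Nov 20.
Add 11 hours 50 minutes flight time → 12:34 PM UTC.
Farhaven is UTC+6:30, so local arrival = 12:34 PM + 6:30 = 7:04 PM on Nov 20.
Layover = 10:59 PM − 7:04 PM = 3 hours 55 minutes.

3 hours 55 minutes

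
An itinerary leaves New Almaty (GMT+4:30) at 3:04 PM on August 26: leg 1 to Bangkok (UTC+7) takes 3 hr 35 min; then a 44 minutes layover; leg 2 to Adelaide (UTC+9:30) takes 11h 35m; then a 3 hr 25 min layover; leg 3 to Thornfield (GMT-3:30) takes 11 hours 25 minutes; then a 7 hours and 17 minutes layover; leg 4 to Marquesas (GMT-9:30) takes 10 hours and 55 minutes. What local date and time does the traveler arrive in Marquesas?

Convert departure to UTC: 3:04 PM − 4:30 = 10:34 AM UTC on Aug 26.
Add 3 hours and 35 minutes leg 1 → 2:09 PM UTC.
Add 44 minutes layover in Bangkok → 2:53 PM UTC.
Add 11 hours and 35 minutes leg 2 → 2:28 AM UTC (Aug 27).
Add 3 hours 25 minutes layover in Adelaide → 5:53 AM UTC.
Add 11 hours 25 minutes leg 3 → 5:18 PM UTC.
Add 7 hours and 17 minutes layover in Thornfield → 12:35 AM UTC (Aug 28).
Add 10 hours 55 minutes leg 4 → 11:30 AM UTC.
Marquesas is UTC−9:30, so local arrival = 11:30 AM − 9:30 = 2:00 AM on Aug 28.

2:00 AM on August 28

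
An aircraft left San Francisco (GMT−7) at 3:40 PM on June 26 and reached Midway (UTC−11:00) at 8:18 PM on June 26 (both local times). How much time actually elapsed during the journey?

Departure in UTC: 3:40 PM + 7:00 = 10:40 PM on Jun 26.
Arrival in UTC: 8:18 PM + 11:00 = 7:18 AM on Jun 27.
Elapsed = 7:18 AM − 10:40 PM (+1 day) = 8 hours 38 minutes.

8 hours 38 minutes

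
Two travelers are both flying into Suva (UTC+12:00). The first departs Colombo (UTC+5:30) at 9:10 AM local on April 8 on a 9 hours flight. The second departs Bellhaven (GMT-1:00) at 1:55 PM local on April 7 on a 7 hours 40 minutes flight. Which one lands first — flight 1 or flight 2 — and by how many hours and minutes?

the second, by 14 hours 5 minutes

Flight 1 in UTC: 9:10 AM − 5:30 = 3:40 AM on Apr 8.
+9 hours → arrive 12:40 PM UTC on Apr 8.
Flight 2 in UTC: 1:55 PM + 1:00 = 2:55 PM on Apr 7.
+7 hours 40 minutes → arrive 10:35 PM UTC on Apr 7.
Flight 2 lands earlier by 14 hours 5 minutes.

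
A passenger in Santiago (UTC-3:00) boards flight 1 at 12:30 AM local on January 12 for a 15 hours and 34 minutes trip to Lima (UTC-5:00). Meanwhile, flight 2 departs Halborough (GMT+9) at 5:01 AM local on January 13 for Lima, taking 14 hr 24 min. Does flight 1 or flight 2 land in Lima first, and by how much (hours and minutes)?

the first, by 15 hours 21 minutes

Flight 1 in UTC: 12:30 AM + 3:00 = 3:30 AM on Jan 12.
+15 hours 34 minutes → arrive 7:04 PM UTC on Jan 12.
Flight 2 in UTC: 5:01 AM − 9:00 = 8:01 PM on Jan 12.
+14 hours 24 minutes → arrive 10:25 AM UTC on Jan 13.
Flight 1 lands earlier by 15 hours 21 minutes.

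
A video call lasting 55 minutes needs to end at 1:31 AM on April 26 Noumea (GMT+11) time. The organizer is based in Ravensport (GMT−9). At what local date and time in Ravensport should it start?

Target end time in UTC: 1:31 AM − 11:00 = 2:31 PM on Apr 25.
Subtract 55 minutes → start 1:36 PM UTC on Apr 25.
Ravensport is UTC−9:00: 1:36 PM − 9:00 = 4:36 AM on Apr 25.

4:36 AM on April 25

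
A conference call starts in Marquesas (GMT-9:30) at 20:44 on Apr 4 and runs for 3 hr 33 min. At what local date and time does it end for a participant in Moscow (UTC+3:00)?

12:47 on Apr 5

Convert start to UTC: 20:44 + 9:30 = 06:14 UTC on Apr 5.
Add 3 hours and 33 minutes duration → 09:47 UTC.
Moscow is UTC+3:00, so local end time = 09:47 + 3:00 = 12:47 on Apr 5.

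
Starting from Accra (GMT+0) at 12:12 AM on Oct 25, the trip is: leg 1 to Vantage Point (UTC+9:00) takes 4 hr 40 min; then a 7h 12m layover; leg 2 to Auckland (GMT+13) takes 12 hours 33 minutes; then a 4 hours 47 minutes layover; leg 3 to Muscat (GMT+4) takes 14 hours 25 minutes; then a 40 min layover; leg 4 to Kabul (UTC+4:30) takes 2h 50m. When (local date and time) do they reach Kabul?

3:49 AM on October 27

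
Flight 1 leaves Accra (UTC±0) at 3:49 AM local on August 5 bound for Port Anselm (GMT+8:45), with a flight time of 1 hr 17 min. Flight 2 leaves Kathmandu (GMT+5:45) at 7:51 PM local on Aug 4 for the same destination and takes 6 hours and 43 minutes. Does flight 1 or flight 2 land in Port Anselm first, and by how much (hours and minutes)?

Flight 1 departs at 3:49 AM UTC (Aug 5).
+1 hour and 17 minutes → arrive 5:06 AM UTC on Aug 5.
Flight 2 in UTC: 7:51 PM − 5:45 = 2:06 PM on Aug 4.
+6 hours and 43 minutes → arrive 8:49 PM UTC on Aug 4.
Flight 2 lands earlier by 8 hours 17 minutes.

the second, by 8 hours 17 minutes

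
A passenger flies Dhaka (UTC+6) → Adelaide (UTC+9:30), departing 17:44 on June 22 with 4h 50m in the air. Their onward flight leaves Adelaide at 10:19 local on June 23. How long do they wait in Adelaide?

Convert departure to UTC: 17:44 − 6:00 = 11:44 UTC on Jun 22.
Add 4 hours and 50 minutes flight time → 16:34 UTC.
Adelaide is UTC+9:30, so local arrival = 16:34 + 9:30 = 02:04 on Jun 23.
Layover = 10:19 − 02:04 = 8 hours 15 minutes.

8 hours 15 minutes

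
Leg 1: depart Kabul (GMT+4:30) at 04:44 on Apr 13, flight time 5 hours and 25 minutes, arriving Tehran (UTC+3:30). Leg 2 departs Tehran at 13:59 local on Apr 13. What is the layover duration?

4 hours 50 minutes

Convert departure to UTC: 04:44 − 4:30 = 00:14 UTC on Apr 13.
Add 5 hours and 25 minutes flight time → 05:39 UTC.
Tehran is UTC+3:30, so local arrival = 05:39 + 3:30 = 09:09 on Apr 13.
Layover = 13:59 − 09:09 = 4 hours 50 minutes.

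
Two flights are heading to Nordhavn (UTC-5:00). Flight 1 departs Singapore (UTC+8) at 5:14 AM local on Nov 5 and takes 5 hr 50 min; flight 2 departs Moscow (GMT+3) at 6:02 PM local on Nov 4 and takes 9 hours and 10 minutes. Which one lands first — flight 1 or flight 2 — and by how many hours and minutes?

Flight 1 in UTC: 5:14 AM − 8:00 = 9:14 PM on Nov 4.
+5 hours 50 minutes → arrive 3:04 AM UTC on Nov 5.
Flight 2 in UTC: 6:02 PM − 3:00 = 3:02 PM on Nov 4.
+9 hours 10 minutes → arrive 12:12 AM UTC on Nov 5.
Flight 2 lands earlier by 2 hours 52 minutes.

the second, by 2 hours 52 minutes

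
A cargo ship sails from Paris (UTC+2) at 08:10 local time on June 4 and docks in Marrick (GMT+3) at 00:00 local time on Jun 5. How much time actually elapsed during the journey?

14 hours 50 minutes

Marrick is 1:00 ahead of Paris.
Clock-face elapsed time (ignoring zones) is 15 hours 50 minutes.
Actual elapsed = 15 hours 50 minutes − 1:00 = 14 hours 50 minutes.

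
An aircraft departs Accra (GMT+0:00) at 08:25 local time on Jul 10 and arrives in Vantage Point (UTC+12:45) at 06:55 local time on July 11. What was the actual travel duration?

Departure is already UTC: 08:25 on Jul 10.
Arrival in UTC: 06:55 − 12:45 = 18:10 on Jul 10.
Elapsed = 18:10 − 08:25 = 9 hours 45 minutes.

9 hours 45 minutes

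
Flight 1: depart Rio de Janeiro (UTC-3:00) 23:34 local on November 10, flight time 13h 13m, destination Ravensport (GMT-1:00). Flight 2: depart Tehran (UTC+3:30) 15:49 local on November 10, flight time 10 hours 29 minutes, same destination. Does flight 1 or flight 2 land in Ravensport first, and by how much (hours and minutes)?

the second, by 16 hours 59 minutes

Flight 1 in UTC: 23:34 + 3:00 = 02:34 on Nov 11.
+13 hours and 13 minutes → arrive 15:47 UTC on Nov 11.
Flight 2 in UTC: 15:49 − 3:30 = 12:19 on Nov 10.
+10 hours 29 minutes → arrive 22:48 UTC on Nov 10.
Flight 2 lands earlier by 16 hours 59 minutes.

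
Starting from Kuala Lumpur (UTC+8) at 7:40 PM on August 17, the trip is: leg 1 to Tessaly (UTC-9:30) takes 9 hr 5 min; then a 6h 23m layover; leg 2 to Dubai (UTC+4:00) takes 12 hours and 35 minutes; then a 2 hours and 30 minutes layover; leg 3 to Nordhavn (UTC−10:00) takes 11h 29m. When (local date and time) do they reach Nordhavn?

7:42 PM on August 18

Convert departure to UTC: 7:40 PM − 8:00 = 11:40 AM UTC on Aug 17.
Add 9 hours and 5 minutes leg 1 → 8:45 PM UTC.
Add 6 hours and 23 minutes layover in Tessaly → 3:08 AM UTC (Aug 18).
Add 12 hours 35 minutes leg 2 → 3:43 PM UTC.
Add 2 hours and 30 minutes layover in Dubai → 6:13 PM UTC.
Add 11 hours 29 minutes leg 3 → 5:42 AM UTC (Aug 19).
Nordhavn is UTC−10:00, so local arrival = 5:42 AM − 10:00 = 7:42 PM on Aug 18.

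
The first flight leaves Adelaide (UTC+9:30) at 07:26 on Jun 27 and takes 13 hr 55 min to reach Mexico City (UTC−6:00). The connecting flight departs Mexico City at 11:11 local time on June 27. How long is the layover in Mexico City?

Convert departure to UTC: 07:26 − 9:30 = 21:56 UTC on Jun 26.
Add 13 hours and 55 minutes flight time → 11:51 UTC (Jun 27).
Mexico City is UTC−6:00, so local arrival = 11:51 − 6:00 = 05:51 on Jun 27.
Layover = 11:11 − 05:51 = 5 hours 20 minutes.

5 hours 20 minutes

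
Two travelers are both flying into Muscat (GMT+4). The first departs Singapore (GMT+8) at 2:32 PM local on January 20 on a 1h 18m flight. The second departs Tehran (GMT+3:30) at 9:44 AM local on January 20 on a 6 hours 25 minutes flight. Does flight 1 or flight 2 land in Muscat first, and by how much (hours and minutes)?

Flight 1 in UTC: 2:32 PM − 8:00 = 6:32 AM on Jan 20.
+1 hour 18 minutes → arrive 7:50 AM UTC on Jan 20.
Flight 2 in UTC: 9:44 AM − 3:30 = 6:14 AM on Jan 20.
+6 hours and 25 minutes → arrive 12:39 PM UTC on Jan 20.
Flight 1 lands earlier by 4 hours 49 minutes.

the first, by 4 hours 49 minutes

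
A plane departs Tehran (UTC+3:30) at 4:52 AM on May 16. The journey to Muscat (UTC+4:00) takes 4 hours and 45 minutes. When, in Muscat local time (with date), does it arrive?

Convert departure to UTC: 4:52 AM − 3:30 = 1:22 AM UTC on May 16.
Add 4 hours 45 minutes travel time → 6:07 AM UTC.
Muscat is UTC+4:00, so local arrival = 6:07 AM + 4:00 = 10:07 AM on May 16.

10:07 AM on May 16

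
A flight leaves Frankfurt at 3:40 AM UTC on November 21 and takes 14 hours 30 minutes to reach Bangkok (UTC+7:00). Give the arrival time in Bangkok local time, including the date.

Departure is given in UTC: 3:40 AM on Nov 21.
Add 14 hours 30 minutes → 6:10 PM UTC.
Bangkok is UTC+7:00: 6:10 PM + 7:00 = 1:10 AM on Nov 22.

1:10 AM on November 22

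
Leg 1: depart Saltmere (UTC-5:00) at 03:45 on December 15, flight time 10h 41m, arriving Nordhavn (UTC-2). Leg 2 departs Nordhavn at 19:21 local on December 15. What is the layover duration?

Convert departure to UTC: 03:45 + 5:00 = 08:45 UTC on Dec 15.
Add 10 hours and 41 minutes flight time → 19:26 UTC.
Nordhavn is UTC−2:00, so local arrival = 19:26 − 2:00 = 17:26 on Dec 15.
Layover = 19:21 − 17:26 = 1 hour 55 minutes.

1 hour 55 minutes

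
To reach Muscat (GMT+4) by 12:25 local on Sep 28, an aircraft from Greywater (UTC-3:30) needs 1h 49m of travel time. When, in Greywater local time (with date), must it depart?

Target arrival in UTC: 12:25 − 4:00 = 08:25 on Sep 28.
Subtract 1 hour 49 minutes → departure 06:36 UTC on Sep 28.
Greywater is UTC−3:30: 06:36 − 3:30 = 03:06 on Sep 28.

03:06 on September 28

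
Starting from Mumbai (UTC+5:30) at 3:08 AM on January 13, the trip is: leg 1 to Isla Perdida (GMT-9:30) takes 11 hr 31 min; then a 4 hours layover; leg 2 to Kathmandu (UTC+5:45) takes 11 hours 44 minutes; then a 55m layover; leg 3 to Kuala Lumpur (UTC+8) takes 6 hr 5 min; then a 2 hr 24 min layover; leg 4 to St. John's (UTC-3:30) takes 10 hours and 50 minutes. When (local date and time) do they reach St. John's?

Convert departure to UTC: 3:08 AM − 5:30 = 9:38 PM UTC on Jan 12.
Add 11 hours 31 minutes leg 1 → 9:09 AM UTC (Jan 13).
Add 4 hours layover in Isla Perdida → 1:09 PM UTC.
Add 11 hours and 44 minutes leg 2 → 12:53 AM UTC (Jan 14).
Add 55 minutes layover in Kathmandu → 1:48 AM UTC.
Add 6 hours 5 minutes leg 3 → 7:53 AM UTC.
Add 2 hours and 24 minutes layover in Kuala Lumpur → 10:17 AM UTC.
Add 10 hours and 50 minutes leg 4 → 9:07 PM UTC.
St. John's is UTC−3:30, so local arrival = 9:07 PM − 3:30 = 5:37 PM on Jan 14.

5:37 PM on January 14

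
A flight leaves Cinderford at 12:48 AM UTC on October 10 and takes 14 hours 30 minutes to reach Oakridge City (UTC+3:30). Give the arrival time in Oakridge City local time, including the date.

Departure is given in UTC: 12:48 AM on Oct 10.
Add 14 hours 30 minutes → 3:18 PM UTC.
Oakridge City is UTC+3:30: 3:18 PM + 3:30 = 6:48 PM on Oct 10.

6:48 PM on October 10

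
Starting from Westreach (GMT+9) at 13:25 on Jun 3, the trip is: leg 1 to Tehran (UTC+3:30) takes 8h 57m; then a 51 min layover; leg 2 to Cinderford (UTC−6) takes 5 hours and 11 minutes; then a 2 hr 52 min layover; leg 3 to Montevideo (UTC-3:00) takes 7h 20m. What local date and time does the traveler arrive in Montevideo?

02:36 on June 4

Convert departure to UTC: 13:25 − 9:00 = 04:25 UTC on Jun 3.
Add 8 hours and 57 minutes leg 1 → 13:22 UTC.
Add 51 minutes layover in Tehran → 14:13 UTC.
Add 5 hours 11 minutes leg 2 → 19:24 UTC.
Add 2 hours 52 minutes layover in Cinderford → 22:16 UTC.
Add 7 hours and 20 minutes leg 3 → 05:36 UTC (Jun 4).
Montevideo is UTC−3:00, so local arrival = 05:36 − 3:00 = 02:36 on Jun 4.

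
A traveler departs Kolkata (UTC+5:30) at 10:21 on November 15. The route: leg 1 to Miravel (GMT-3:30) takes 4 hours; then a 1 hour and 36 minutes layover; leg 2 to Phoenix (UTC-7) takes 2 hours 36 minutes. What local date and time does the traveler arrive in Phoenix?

Convert departure to UTC: 10:21 − 5:30 = 04:51 UTC on Nov 15.
Add 4 hours leg 1 → 08:51 UTC.
Add 1 hour and 36 minutes layover in Miravel → 10:27 UTC.
Add 2 hours and 36 minutes leg 2 → 13:03 UTC.
Phoenix is UTC−7:00, so local arrival = 13:03 − 7:00 = 06:03 on Nov 15.

06:03 on November 15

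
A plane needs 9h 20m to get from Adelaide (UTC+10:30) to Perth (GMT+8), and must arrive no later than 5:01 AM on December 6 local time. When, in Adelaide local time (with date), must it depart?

10:11 PM on Dec 5

Target arrival in UTC: 5:01 AM − 8:00 = 9:01 PM on Dec 5.
Subtract 9 hours and 20 minutes → departure 11:41 AM UTC on Dec 5.
Adelaide is UTC+10:30: 11:41 AM + 10:30 = 10:11 PM on Dec 5.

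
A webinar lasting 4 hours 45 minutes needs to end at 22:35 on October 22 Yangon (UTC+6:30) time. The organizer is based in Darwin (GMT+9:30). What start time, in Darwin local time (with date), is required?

Target end time in UTC: 22:35 − 6:30 = 16:05 on Oct 22.
Subtract 4 hours 45 minutes → start 11:20 UTC on Oct 22.
Darwin is UTC+9:30: 11:20 + 9:30 = 20:50 on Oct 22.

20:50 on Oct 22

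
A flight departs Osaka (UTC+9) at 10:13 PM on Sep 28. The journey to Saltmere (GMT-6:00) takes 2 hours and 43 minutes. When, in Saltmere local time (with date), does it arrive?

9:56 AM on Sep 28

Convert departure to UTC: 10:13 PM − 9:00 = 1:13 PM UTC on Sep 28.
Add 2 hours 43 minutes travel time → 3:56 PM UTC.
Saltmere is UTC−6:00, so local arrival = 3:56 PM − 6:00 = 9:56 AM on Sep 28.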